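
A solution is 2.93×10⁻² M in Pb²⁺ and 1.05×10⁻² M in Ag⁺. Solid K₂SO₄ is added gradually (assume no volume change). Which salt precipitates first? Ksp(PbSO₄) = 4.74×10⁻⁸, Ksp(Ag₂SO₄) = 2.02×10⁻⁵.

Precipitation of each salt begins when its ion product equals Ksp.
For PbSO₄: [SO₄²⁻] = (Ksp/[Pb²⁺]) = 1.62×10⁻⁶ M
For Ag₂SO₄: [SO₄²⁻] = (Ksp/[Ag⁺]^2) = 0.183 M
The smaller threshold [SO₄²⁻] is reached first, so PbSO₄ precipitates first.

PbSO₄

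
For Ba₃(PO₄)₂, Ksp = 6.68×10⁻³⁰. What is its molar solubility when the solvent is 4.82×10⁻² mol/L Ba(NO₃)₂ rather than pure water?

Ba₃(PO₄)₂(s) ⇌ 3 Ba²⁺(aq) + 2 PO₄³⁻(aq)
With Ba²⁺ already at 4.82×10⁻² mol/L and s small, take [Ba²⁺] ≈ 4.82×10⁻² mol/L and [PO₄³⁻] = 2s.
Ksp = [Ba²⁺]^3[PO₄³⁻]^2 = (4.82×10⁻²)^3(2s)^2
(2s)^2 = 6.68×10⁻³⁰ / (4.82×10⁻²)^3 = 5.97×10⁻²⁶
s = 1.22×10⁻¹³ mol/L

1.22×10⁻¹³ M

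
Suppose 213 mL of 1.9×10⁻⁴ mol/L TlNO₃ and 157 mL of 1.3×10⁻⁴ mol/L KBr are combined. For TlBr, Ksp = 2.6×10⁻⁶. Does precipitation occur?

No

After mixing, V = 213 mL + 157 mL = 370 mL.
[Tl⁺] = (1.9×10⁻⁴)(213)/370 = 1.1×10⁻⁴ mol/L
[Br⁻] = (1.3×10⁻⁴)(157)/370 = 5.5×10⁻⁵ mol/L
Q = [Tl⁺][Br⁻] = 6.0×10⁻⁹
Since Q (6.0×10⁻⁹) is less than Ksp (2.6×10⁻⁶), no TlBr precipitates.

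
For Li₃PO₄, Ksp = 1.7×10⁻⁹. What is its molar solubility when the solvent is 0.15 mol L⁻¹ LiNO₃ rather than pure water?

Li₃PO₄(s) ⇌ 3 Li⁺(aq) + PO₄³⁻(aq)
Let s be the solubility of Li₃PO₄ here. The common ion gives [Li⁺] ≈ 0.15 mol L⁻¹, and [PO₄³⁻] = s.
Ksp = [Li⁺]^3[PO₄³⁻] = (0.15)^3s
s = 1.7×10⁻⁹ / (0.15)^3 = 5.0×10⁻⁷
s = 5.0×10⁻⁷ mol L⁻¹

5.0×10⁻⁷ M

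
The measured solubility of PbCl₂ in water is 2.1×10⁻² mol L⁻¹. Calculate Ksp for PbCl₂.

PbCl₂(s) ⇌ Pb²⁺(aq) + 2 Cl⁻(aq)
Call the molar solubility s, so that [Pb²⁺] = s and [Cl⁻] = 2s.
Ksp = [Pb²⁺][Cl⁻]^2 = s · (2s)^2 = 4s^3
Ksp = 4 × (2.1×10⁻²)^3 = 3.7×10⁻⁵

Ksp = 3.7×10⁻⁵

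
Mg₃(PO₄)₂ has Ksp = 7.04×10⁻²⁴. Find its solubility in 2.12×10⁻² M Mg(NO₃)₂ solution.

4.30×10⁻¹⁰ M

Mg₃(PO₄)₂(s) ⇌ 3 Mg²⁺(aq) + 2 PO₄³⁻(aq)
Mg²⁺ is already present at 2.12×10⁻² M. If s mol/L of Mg₃(PO₄)₂ dissolves, [PO₄³⁻] = 2s while [Mg²⁺] ≈ 2.12×10⁻² M.
Ksp = [Mg²⁺]^3[PO₄³⁻]^2 = (2.12×10⁻²)^3(2s)^2
(2s)^2 = 7.04×10⁻²⁴ / (2.12×10⁻²)^3 = 7.39×10⁻¹⁹
s = 4.30×10⁻¹⁰ M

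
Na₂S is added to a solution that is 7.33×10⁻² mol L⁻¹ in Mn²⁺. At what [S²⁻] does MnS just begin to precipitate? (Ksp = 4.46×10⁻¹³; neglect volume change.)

6.08×10⁻¹² M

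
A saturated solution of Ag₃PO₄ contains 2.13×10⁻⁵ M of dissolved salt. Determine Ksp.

Ksp = 5.56×10⁻¹⁸

Ag₃PO₄(s) ⇌ 3 Ag⁺(aq) + PO₄³⁻(aq)
Call the molar solubility s, so that [Ag⁺] = 3s and [PO₄³⁻] = s.
Ksp = [Ag⁺]^3[PO₄³⁻] = (3s)^3 · s = 27s^4
Ksp = 27 × (2.13×10⁻⁵)^4 = 5.56×10⁻¹⁸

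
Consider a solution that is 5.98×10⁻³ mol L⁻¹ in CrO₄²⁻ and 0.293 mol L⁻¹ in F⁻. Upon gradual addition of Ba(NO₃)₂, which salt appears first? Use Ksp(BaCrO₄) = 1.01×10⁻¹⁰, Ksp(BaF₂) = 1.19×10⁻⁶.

BaCrO₄

The threshold for precipitation is Q = Ksp.
For BaCrO₄: [Ba²⁺] = (Ksp/[CrO₄²⁻]) = 1.69×10⁻⁸ mol L⁻¹
For BaF₂: [Ba²⁺] = (Ksp/[F⁻]^2) = 1.39×10⁻⁵ mol L⁻¹
BaCrO₄ requires the lower [Ba²⁺], so it precipitates first.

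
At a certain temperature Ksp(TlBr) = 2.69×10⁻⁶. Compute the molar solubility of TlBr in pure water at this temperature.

1.64×10⁻³ M

TlBr(s) ⇌ Tl⁺(aq) + Br⁻(aq)
Call the molar solubility s, so that [Tl⁺] = s and [Br⁻] = s.
Ksp = [Tl⁺][Br⁻] = s · s = s^2
s^2 = 2.69×10⁻⁶
s = 1.64×10⁻³ M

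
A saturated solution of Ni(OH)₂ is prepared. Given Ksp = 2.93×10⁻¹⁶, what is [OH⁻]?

8.37×10⁻⁶ M

Ni(OH)₂(s) ⇌ Ni²⁺(aq) + 2 OH⁻(aq)
If s mol/L of Ni(OH)₂ dissolves, [Ni²⁺] = s and [OH⁻] = 2s.
Ksp = [Ni²⁺][OH⁻]^2 = s · (2s)^2 = 4s^3 = 2.93×10⁻¹⁶
s = 4.18×10⁻⁶ mol/L
[OH⁻] = 2s = 8.37×10⁻⁶ mol/L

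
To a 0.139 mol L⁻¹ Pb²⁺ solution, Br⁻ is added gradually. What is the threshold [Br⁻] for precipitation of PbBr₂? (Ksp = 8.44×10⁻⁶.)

7.79×10⁻³ M

Precipitation of each salt begins when its ion product equals Ksp.
PbBr₂(s) ⇌ Pb²⁺(aq) + 2 Br⁻(aq)
Ksp = [Pb²⁺][Br⁻]^2 = [Br⁻]^2(0.139)
[Br⁻]^2 = 8.44×10⁻⁶ / (0.139) = 6.07×10⁻⁵
[Br⁻] = 7.79×10⁻³ mol L⁻¹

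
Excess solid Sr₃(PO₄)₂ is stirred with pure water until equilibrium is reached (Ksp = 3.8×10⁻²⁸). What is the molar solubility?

Sr₃(PO₄)₂(s) ⇌ 3 Sr²⁺(aq) + 2 PO₄³⁻(aq)
If s mol/L of Sr₃(PO₄)₂ dissolves, [Sr²⁺] = 3s and [PO₄³⁻] = 2s.
Ksp = [Sr²⁺]^3[PO₄³⁻]^2 = (3s)^3 · (2s)^2 = 108s^5
108s^5 = 3.8×10⁻²⁸  ⇒  s^5 = 3.5×10⁻³⁰
Taking the 5th root, s = 1.3×10⁻⁶ M.

1.3×10⁻⁶ M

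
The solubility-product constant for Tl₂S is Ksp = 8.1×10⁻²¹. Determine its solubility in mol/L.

1.3×10⁻⁷ M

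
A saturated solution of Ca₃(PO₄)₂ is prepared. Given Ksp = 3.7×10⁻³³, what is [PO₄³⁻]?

Ca₃(PO₄)₂(s) ⇌ 3 Ca²⁺(aq) + 2 PO₄³⁻(aq)
If s mol/L of Ca₃(PO₄)₂ dissolves, [Ca²⁺] = 3s and [PO₄³⁻] = 2s.
Ksp = [Ca²⁺]^3[PO₄³⁻]^2 = (3s)^3 · (2s)^2 = 108s^5 = 3.7×10⁻³³
s = 1.3×10⁻⁷ mol/L
[PO₄³⁻] = 2s = 2.6×10⁻⁷ mol/L

2.6×10⁻⁷ M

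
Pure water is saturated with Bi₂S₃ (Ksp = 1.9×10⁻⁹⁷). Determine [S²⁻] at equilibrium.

5.3×10⁻²⁰ M

Bi₂S₃(s) ⇌ 2 Bi³⁺(aq) + 3 S²⁻(aq)
Let s be the molar solubility. Then [Bi³⁺] = 2s and [S²⁻] = 3s.
Ksp = [Bi³⁺]^2[S²⁻]^3 = (2s)^2 · (3s)^3 = 108s^5 = 1.9×10⁻⁹⁷
s = 1.8×10⁻²⁰ mol/L
[S²⁻] = 3s = 5.3×10⁻²⁰ mol/L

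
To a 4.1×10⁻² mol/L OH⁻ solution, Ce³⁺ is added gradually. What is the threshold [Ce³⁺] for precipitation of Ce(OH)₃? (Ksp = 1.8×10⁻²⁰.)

A salt starts to precipitate once the ion product Q reaches its Ksp.
Ce(OH)₃(s) ⇌ Ce³⁺(aq) + 3 OH⁻(aq)
Ksp = [Ce³⁺][OH⁻]^3 = [Ce³⁺](4.1×10⁻²)^3
[Ce³⁺] = 1.8×10⁻²⁰ / (4.1×10⁻²)^3 = 2.6×10⁻¹⁶
[Ce³⁺] = 2.6×10⁻¹⁶ mol/L

2.6×10⁻¹⁶ M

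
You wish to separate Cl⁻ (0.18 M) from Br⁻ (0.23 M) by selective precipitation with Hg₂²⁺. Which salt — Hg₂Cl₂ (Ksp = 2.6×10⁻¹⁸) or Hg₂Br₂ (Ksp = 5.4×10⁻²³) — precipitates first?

Hg₂Br₂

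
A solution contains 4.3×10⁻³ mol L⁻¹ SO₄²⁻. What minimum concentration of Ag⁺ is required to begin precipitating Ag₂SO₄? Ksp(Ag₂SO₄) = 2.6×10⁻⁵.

7.8×10⁻² M

A salt starts to precipitate once the ion product Q reaches its Ksp.
Ag₂SO₄(s) ⇌ 2 Ag⁺(aq) + SO₄²⁻(aq)
Ksp = [Ag⁺]^2[SO₄²⁻] = [Ag⁺]^2(4.3×10⁻³)
[Ag⁺]^2 = 2.6×10⁻⁵ / (4.3×10⁻³) = 6.0×10⁻³
[Ag⁺] = 7.8×10⁻² mol L⁻¹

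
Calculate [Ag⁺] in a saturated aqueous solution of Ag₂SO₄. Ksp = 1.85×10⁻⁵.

3.33×10⁻² M

Ag₂SO₄(s) ⇌ 2 Ag⁺(aq) + SO₄²⁻(aq)
With molar solubility s: [Ag⁺] = 2s, [SO₄²⁻] = s.
Ksp = [Ag⁺]^2[SO₄²⁻] = (2s)^2 · s = 4s^3 = 1.85×10⁻⁵
s = 1.67×10⁻² M
[Ag⁺] = 2s = 3.33×10⁻² M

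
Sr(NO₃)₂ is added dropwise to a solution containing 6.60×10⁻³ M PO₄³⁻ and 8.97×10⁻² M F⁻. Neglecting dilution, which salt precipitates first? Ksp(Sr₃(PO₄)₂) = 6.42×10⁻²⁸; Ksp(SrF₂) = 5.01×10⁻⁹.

The threshold for precipitation is Q = Ksp.
For Sr₃(PO₄)₂: [Sr²⁺] = (Ksp/[PO₄³⁻]^2)^(1/3) = 2.45×10⁻⁸ M
For SrF₂: [Sr²⁺] = (Ksp/[F⁻]^2) = 6.23×10⁻⁷ M
The smaller threshold [Sr²⁺] is reached first, so Sr₃(PO₄)₂ precipitates first.

Sr₃(PO₄)₂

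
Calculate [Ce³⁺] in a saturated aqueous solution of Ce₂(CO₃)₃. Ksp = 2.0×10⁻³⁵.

9.0×10⁻⁸ M

Ce₂(CO₃)₃(s) ⇌ 2 Ce³⁺(aq) + 3 CO₃²⁻(aq)
For each mole of Ce₂(CO₃)₃ that dissolves per liter, [Ce³⁺] = 2s and [CO₃²⁻] = 3s; let s denote this solubility.
Ksp = [Ce³⁺]^2[CO₃²⁻]^3 = (2s)^2 · (3s)^3 = 108s^5 = 2.0×10⁻³⁵
s = 4.5×10⁻⁸ mol L⁻¹
[Ce³⁺] = 2s = 9.0×10⁻⁸ mol L⁻¹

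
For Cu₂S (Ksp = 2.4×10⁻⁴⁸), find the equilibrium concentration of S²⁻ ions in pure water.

Cu₂S(s) ⇌ 2 Cu⁺(aq) + S²⁻(aq)
With molar solubility s: [Cu⁺] = 2s, [S²⁻] = s.
Ksp = [Cu⁺]^2[S²⁻] = (2s)^2 · s = 4s^3 = 2.4×10⁻⁴⁸
s = 8.4×10⁻¹⁷ mol/L
[S²⁻] = s = 8.4×10⁻¹⁷ mol/L

8.4×10⁻¹⁷ M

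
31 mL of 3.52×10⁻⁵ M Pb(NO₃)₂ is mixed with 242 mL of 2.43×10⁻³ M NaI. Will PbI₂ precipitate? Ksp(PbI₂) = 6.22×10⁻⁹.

Total volume after mixing = 31 + 242 = 273 mL.
[Pb²⁺] = (3.52×10⁻⁵)(31)/273 = 4.00×10⁻⁶ M
[I⁻] = (2.43×10⁻³)(242)/273 = 2.15×10⁻³ M
Q = [Pb²⁺][I⁻]^2 = 1.85×10⁻¹¹
Q = 1.85×10⁻¹¹ < Ksp = 6.22×10⁻⁹, so the solution is unsaturated and no precipitate forms.

No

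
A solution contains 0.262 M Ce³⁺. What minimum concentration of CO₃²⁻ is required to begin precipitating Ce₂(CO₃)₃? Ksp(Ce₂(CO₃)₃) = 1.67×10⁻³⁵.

6.24×10⁻¹² M

A salt starts to precipitate once the ion product Q reaches its Ksp.
Ce₂(CO₃)₃(s) ⇌ 2 Ce³⁺(aq) + 3 CO₃²⁻(aq)
Ksp = [Ce³⁺]^2[CO₃²⁻]^3 = [CO₃²⁻]^3(0.262)^2
[CO₃²⁻]^3 = 1.67×10⁻³⁵ / (0.262)^2 = 2.43×10⁻³⁴
[CO₃²⁻] = 6.24×10⁻¹² M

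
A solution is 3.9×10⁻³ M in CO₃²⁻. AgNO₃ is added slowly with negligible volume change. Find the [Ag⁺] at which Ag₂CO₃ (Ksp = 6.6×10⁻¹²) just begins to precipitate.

4.1×10⁻⁵ M

Each salt precipitates once Q = Ksp for that salt.
Ag₂CO₃(s) ⇌ 2 Ag⁺(aq) + CO₃²⁻(aq)
Ksp = [Ag⁺]^2[CO₃²⁻] = [Ag⁺]^2(3.9×10⁻³)
[Ag⁺]^2 = 6.6×10⁻¹² / (3.9×10⁻³) = 1.7×10⁻⁹
[Ag⁺] = 4.1×10⁻⁵ M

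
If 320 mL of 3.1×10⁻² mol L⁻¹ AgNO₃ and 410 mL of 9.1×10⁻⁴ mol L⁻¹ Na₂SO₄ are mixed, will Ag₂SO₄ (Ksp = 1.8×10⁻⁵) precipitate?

The combined volume is 730 mL.
[Ag⁺] = (3.1×10⁻²)(320)/730 = 1.4×10⁻² mol L⁻¹
[SO₄²⁻] = (9.1×10⁻⁴)(410)/730 = 5.1×10⁻⁴ mol L⁻¹
Q = [Ag⁺]^2[SO₄²⁻] = 9.4×10⁻⁸
Q = 9.4×10⁻⁸ < Ksp = 1.8×10⁻⁵, so the solution is unsaturated and no precipitate forms.

No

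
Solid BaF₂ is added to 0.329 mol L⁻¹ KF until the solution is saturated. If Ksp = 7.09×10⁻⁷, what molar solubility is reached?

6.55×10⁻⁶ M

BaF₂(s) ⇌ Ba²⁺(aq) + 2 F⁻(aq)
The solution already contains F⁻ at 0.329 mol L⁻¹. Let s be the molar solubility of BaF₂.
[F⁻] ≈ 0.329 mol L⁻¹ (common ion dominates); [Ba²⁺] = s.
Ksp = [Ba²⁺][F⁻]^2 = s(0.329)^2
s = 7.09×10⁻⁷ / (0.329)^2 = 6.55×10⁻⁶
s = 6.55×10⁻⁶ mol L⁻¹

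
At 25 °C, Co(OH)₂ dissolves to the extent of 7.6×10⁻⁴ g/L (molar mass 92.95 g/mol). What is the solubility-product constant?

Ksp = 2.2×10⁻¹⁵

s = (7.6×10⁻⁴ g L⁻¹)/(92.95 g mol⁻¹) = 8.176×10⁻⁶ M
Co(OH)₂(s) ⇌ Co²⁺(aq) + 2 OH⁻(aq)
For each mole of Co(OH)₂ that dissolves per liter, [Co²⁺] = s and [OH⁻] = 2s; let s denote this solubility.
Ksp = [Co²⁺][OH⁻]^2 = s · (2s)^2 = 4s^3
Ksp = 4 × (8.176×10⁻⁶)^3 = 2.2×10⁻¹⁵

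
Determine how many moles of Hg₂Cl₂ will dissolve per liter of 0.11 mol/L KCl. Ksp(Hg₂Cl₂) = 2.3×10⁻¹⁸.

1.9×10⁻¹⁶ M

Hg₂Cl₂(s) ⇌ Hg₂²⁺(aq) + 2 Cl⁻(aq)
Cl⁻ is already present at 0.11 mol/L. If s mol/L of Hg₂Cl₂ dissolves, [Hg₂²⁺] = s while [Cl⁻] ≈ 0.11 mol/L.
Ksp = [Hg₂²⁺][Cl⁻]^2 = s(0.11)^2
s = 2.3×10⁻¹⁸ / (0.11)^2 = 1.9×10⁻¹⁶
s = 1.9×10⁻¹⁶ mol/L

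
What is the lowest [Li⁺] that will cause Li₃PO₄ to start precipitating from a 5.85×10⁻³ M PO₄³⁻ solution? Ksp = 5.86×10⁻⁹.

Precipitation begins when Q = Ksp.
Li₃PO₄(s) ⇌ 3 Li⁺(aq) + PO₄³⁻(aq)
Ksp = [Li⁺]^3[PO₄³⁻] = [Li⁺]^3(5.85×10⁻³)
[Li⁺]^3 = 5.86×10⁻⁹ / (5.85×10⁻³) = 1.00×10⁻⁶
[Li⁺] = 1.00×10⁻² M

1.00×10⁻² M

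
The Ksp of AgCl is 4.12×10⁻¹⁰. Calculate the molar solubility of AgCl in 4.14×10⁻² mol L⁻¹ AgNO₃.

9.95×10⁻⁹ M

AgCl(s) ⇌ Ag⁺(aq) + Cl⁻(aq)
The solution already contains Ag⁺ at 4.14×10⁻² mol L⁻¹. Let s be the molar solubility of AgCl.
[Ag⁺] ≈ 4.14×10⁻² mol L⁻¹ (common ion dominates); [Cl⁻] = s.
Ksp = [Ag⁺][Cl⁻] = (4.14×10⁻²)s
s = 4.12×10⁻¹⁰ / (4.14×10⁻²) = 9.95×10⁻⁹
s = 9.95×10⁻⁹ mol L⁻¹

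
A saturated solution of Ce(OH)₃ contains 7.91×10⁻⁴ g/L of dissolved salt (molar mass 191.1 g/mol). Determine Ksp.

s = (7.91×10⁻⁴ g L⁻¹)/(191.1 g mol⁻¹) = 4.1392×10⁻⁶ M
Ce(OH)₃(s) ⇌ Ce³⁺(aq) + 3 OH⁻(aq)
Call the molar solubility s, so that [Ce³⁺] = s and [OH⁻] = 3s.
Ksp = [Ce³⁺][OH⁻]^3 = s · (3s)^3 = 27s^4
Ksp = 27 × (4.1392×10⁻⁶)^4 = 7.93×10⁻²¹

Ksp = 7.93×10⁻²¹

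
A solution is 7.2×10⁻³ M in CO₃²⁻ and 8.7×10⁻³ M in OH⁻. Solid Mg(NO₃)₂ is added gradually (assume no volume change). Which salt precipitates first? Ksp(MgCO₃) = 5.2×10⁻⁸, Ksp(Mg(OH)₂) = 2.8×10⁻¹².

Mg(OH)₂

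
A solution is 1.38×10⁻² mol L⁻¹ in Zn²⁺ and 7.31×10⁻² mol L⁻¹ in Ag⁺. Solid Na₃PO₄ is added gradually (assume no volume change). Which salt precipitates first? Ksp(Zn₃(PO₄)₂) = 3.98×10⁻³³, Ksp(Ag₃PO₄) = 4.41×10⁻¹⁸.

Ag₃PO₄

Precipitation of each salt begins when its ion product equals Ksp.
For Zn₃(PO₄)₂: [PO₄³⁻] = (Ksp/[Zn²⁺]^3)^(1/2) = 3.89×10⁻¹⁴ mol L⁻¹
For Ag₃PO₄: [PO₄³⁻] = (Ksp/[Ag⁺]^3) = 1.13×10⁻¹⁴ mol L⁻¹
Since Ag₃PO₄ needs less PO₄³⁻ to reach saturation, it precipitates first.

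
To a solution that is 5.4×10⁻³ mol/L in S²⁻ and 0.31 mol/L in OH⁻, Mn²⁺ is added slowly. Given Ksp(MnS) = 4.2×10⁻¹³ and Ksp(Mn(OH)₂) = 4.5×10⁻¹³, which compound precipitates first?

Mn(OH)₂

The threshold for precipitation is Q = Ksp.
For MnS: [Mn²⁺] = (Ksp/[S²⁻]) = 7.8×10⁻¹¹ mol/L
For Mn(OH)₂: [Mn²⁺] = (Ksp/[OH⁻]^2) = 4.7×10⁻¹² mol/L
Mn(OH)₂ requires the lower [Mn²⁺], so it precipitates first.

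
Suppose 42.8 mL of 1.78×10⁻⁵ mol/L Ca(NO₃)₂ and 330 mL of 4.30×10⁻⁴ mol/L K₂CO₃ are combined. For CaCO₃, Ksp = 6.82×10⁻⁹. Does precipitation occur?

Total volume after mixing = 42.8 + 330 = 372.8 mL.
[Ca²⁺] = (1.78×10⁻⁵)(42.8)/372.8 = 2.04×10⁻⁶ mol/L
[CO₃²⁻] = (4.30×10⁻⁴)(330)/372.8 = 3.81×10⁻⁴ mol/L
Q = [Ca²⁺][CO₃²⁻] = 7.78×10⁻¹⁰
Q = 7.78×10⁻¹⁰ < Ksp = 6.82×10⁻⁹, so the solution is unsaturated and no precipitate forms.

No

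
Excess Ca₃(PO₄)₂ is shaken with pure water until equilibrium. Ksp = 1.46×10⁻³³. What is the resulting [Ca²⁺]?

3.19×10⁻⁷ M

Ca₃(PO₄)₂(s) ⇌ 3 Ca²⁺(aq) + 2 PO₄³⁻(aq)
Call the molar solubility s, so that [Ca²⁺] = 3s and [PO₄³⁻] = 2s.
Ksp = [Ca²⁺]^3[PO₄³⁻]^2 = (3s)^3 · (2s)^2 = 108s^5 = 1.46×10⁻³³
s = 1.06×10⁻⁷ mol L⁻¹
[Ca²⁺] = 3s = 3.19×10⁻⁷ mol L⁻¹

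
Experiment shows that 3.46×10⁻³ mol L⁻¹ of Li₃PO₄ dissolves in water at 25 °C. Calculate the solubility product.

Ksp = 3.87×10⁻⁹

Li₃PO₄(s) ⇌ 3 Li⁺(aq) + PO₄³⁻(aq)
For each mole of Li₃PO₄ that dissolves per liter, [Li⁺] = 3s and [PO₄³⁻] = s; let s denote this solubility.
Ksp = [Li⁺]^3[PO₄³⁻] = (3s)^3 · s = 27s^4
Ksp = 27 × (3.46×10⁻³)^4 = 3.87×10⁻⁹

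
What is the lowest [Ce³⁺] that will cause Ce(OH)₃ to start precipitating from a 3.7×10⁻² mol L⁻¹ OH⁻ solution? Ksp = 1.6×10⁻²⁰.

The threshold for precipitation is Q = Ksp.
Ce(OH)₃(s) ⇌ Ce³⁺(aq) + 3 OH⁻(aq)
Ksp = [Ce³⁺][OH⁻]^3 = [Ce³⁺](3.7×10⁻²)^3
[Ce³⁺] = 1.6×10⁻²⁰ / (3.7×10⁻²)^3 = 3.2×10⁻¹⁶
[Ce³⁺] = 3.2×10⁻¹⁶ mol L⁻¹

3.2×10⁻¹⁶ M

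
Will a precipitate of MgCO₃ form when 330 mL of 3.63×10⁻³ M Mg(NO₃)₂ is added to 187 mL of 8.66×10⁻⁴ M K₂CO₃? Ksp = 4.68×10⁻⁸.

The combined volume is 517 mL.
[Mg²⁺] = (3.63×10⁻³)(330)/517 = 2.32×10⁻³ M
[CO₃²⁻] = (8.66×10⁻⁴)(187)/517 = 3.13×10⁻⁴ M
Q = [Mg²⁺][CO₃²⁻] = 7.26×10⁻⁷
Because Q > Ksp (7.26×10⁻⁷ vs 4.68×10⁻⁸), a precipitate of MgCO₃ forms.

Yes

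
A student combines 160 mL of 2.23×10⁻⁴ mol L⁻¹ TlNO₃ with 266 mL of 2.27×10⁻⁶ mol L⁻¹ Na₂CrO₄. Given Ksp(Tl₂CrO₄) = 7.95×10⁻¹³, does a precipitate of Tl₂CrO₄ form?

No

Total volume after mixing = 160 + 266 = 426 mL.
[Tl⁺] = (2.23×10⁻⁴)(160)/426 = 8.38×10⁻⁵ mol L⁻¹
[CrO₄²⁻] = (2.27×10⁻⁶)(266)/426 = 1.42×10⁻⁶ mol L⁻¹
Q = [Tl⁺]^2[CrO₄²⁻] = 9.94×10⁻¹⁵
Since Q (9.94×10⁻¹⁵) is less than Ksp (7.95×10⁻¹³), no Tl₂CrO₄ precipitates.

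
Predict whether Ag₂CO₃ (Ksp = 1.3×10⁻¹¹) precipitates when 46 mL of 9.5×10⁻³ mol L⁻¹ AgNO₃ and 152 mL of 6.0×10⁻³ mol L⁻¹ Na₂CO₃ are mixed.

The combined volume is 198 mL.
[Ag⁺] = (9.5×10⁻³)(46)/198 = 2.2×10⁻³ mol L⁻¹
[CO₃²⁻] = (6.0×10⁻³)(152)/198 = 4.6×10⁻³ mol L⁻¹
Q = [Ag⁺]^2[CO₃²⁻] = 2.2×10⁻⁸
Q = 2.2×10⁻⁸ > Ksp = 1.3×10⁻¹¹, so the solution is supersaturated and Ag₂CO₃ precipitates.

Yes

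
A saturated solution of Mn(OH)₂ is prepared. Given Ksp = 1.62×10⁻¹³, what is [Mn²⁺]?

3.43×10⁻⁵ M

Mn(OH)₂(s) ⇌ Mn²⁺(aq) + 2 OH⁻(aq)
If s mol/L of Mn(OH)₂ dissolves, [Mn²⁺] = s and [OH⁻] = 2s.
Ksp = [Mn²⁺][OH⁻]^2 = s · (2s)^2 = 4s^3 = 1.62×10⁻¹³
s = 3.43×10⁻⁵ mol L⁻¹
[Mn²⁺] = s = 3.43×10⁻⁵ mol L⁻¹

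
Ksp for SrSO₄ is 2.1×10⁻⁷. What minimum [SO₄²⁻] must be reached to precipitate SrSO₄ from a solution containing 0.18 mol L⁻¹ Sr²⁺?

1.2×10⁻⁶ M

The threshold for precipitation is Q = Ksp.
SrSO₄(s) ⇌ Sr²⁺(aq) + SO₄²⁻(aq)
Ksp = [Sr²⁺][SO₄²⁻] = [SO₄²⁻](0.18)
[SO₄²⁻] = 2.1×10⁻⁷ / (0.18) = 1.2×10⁻⁶
[SO₄²⁻] = 1.2×10⁻⁶ mol L⁻¹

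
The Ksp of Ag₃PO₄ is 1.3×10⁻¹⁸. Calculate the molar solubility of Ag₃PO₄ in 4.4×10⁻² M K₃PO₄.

Ag₃PO₄(s) ⇌ 3 Ag⁺(aq) + PO₄³⁻(aq)
The solution already contains PO₄³⁻ at 4.4×10⁻² M. Let s be the molar solubility of Ag₃PO₄.
[PO₄³⁻] ≈ 4.4×10⁻² M (common ion dominates); [Ag⁺] = 3s.
Ksp = [Ag⁺]^3[PO₄³⁻] = (3s)^3(4.4×10⁻²)
(3s)^3 = 1.3×10⁻¹⁸ / (4.4×10⁻²) = 3.0×10⁻¹⁷
s = 1.0×10⁻⁶ M

1.0×10⁻⁶ M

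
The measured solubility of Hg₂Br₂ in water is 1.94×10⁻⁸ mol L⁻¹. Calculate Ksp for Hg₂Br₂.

Ksp = 2.92×10⁻²³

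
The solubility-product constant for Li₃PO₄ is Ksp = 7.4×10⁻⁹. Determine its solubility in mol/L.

Li₃PO₄(s) ⇌ 3 Li⁺(aq) + PO₄³⁻(aq)
Let s be the molar solubility. Then [Li⁺] = 3s and [PO₄³⁻] = s.
Ksp = [Li⁺]^3[PO₄³⁻] = (3s)^3 · s = 27s^4
27s^4 = 7.4×10⁻⁹  ⇒  s^4 = 2.7×10⁻¹⁰
s = (2.7×10⁻¹⁰)^(1/4) = 4.1×10⁻³ M

4.1×10⁻³ M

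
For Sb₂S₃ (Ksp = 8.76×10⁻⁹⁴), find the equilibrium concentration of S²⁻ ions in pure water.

Sb₂S₃(s) ⇌ 2 Sb³⁺(aq) + 3 S²⁻(aq)
Let s be the molar solubility. Then [Sb³⁺] = 2s and [S²⁻] = 3s.
Ksp = [Sb³⁺]^2[S²⁻]^3 = (2s)^2 · (3s)^3 = 108s^5 = 8.76×10⁻⁹⁴
s = 9.59×10⁻²⁰ mol L⁻¹
[S²⁻] = 3s = 2.88×10⁻¹⁹ mol L⁻¹

2.88×10⁻¹⁹ M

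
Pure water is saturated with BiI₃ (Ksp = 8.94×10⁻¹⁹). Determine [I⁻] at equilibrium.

BiI₃(s) ⇌ Bi³⁺(aq) + 3 I⁻(aq)
If s mol/L of BiI₃ dissolves, [Bi³⁺] = s and [I⁻] = 3s.
Ksp = [Bi³⁺][I⁻]^3 = s · (3s)^3 = 27s^4 = 8.94×10⁻¹⁹
s = 1.35×10⁻⁵ mol/L
[I⁻] = 3s = 4.05×10⁻⁵ mol/L

4.05×10⁻⁵ M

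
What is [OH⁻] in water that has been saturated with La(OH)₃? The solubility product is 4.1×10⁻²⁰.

1.9×10⁻⁵ M

La(OH)₃(s) ⇌ La³⁺(aq) + 3 OH⁻(aq)
If s mol/L of La(OH)₃ dissolves, [La³⁺] = s and [OH⁻] = 3s.
Ksp = [La³⁺][OH⁻]^3 = s · (3s)^3 = 27s^4 = 4.1×10⁻²⁰
s = 6.2×10⁻⁶ M
[OH⁻] = 3s = 1.9×10⁻⁵ M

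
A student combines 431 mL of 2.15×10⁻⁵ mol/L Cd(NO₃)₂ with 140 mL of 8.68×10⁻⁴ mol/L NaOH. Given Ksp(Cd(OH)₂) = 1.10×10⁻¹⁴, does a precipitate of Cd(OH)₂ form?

Yes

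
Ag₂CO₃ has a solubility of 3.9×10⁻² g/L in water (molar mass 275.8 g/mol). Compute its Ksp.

s = (3.9×10⁻² g L⁻¹)/(275.8 g mol⁻¹) = 1.414×10⁻⁴ M
Ag₂CO₃(s) ⇌ 2 Ag⁺(aq) + CO₃²⁻(aq)
For each mole of Ag₂CO₃ that dissolves per liter, [Ag⁺] = 2s and [CO₃²⁻] = s; let s denote this solubility.
Ksp = [Ag⁺]^2[CO₃²⁻] = (2s)^2 · s = 4s^3
Ksp = 4 × (1.414×10⁻⁴)^3 = 1.1×10⁻¹¹

Ksp = 1.1×10⁻¹¹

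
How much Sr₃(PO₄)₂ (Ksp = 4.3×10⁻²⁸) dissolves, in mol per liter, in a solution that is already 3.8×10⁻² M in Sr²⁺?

1.4×10⁻¹² M

Sr₃(PO₄)₂(s) ⇌ 3 Sr²⁺(aq) + 2 PO₄³⁻(aq)
With Sr²⁺ already at 3.8×10⁻² M and s small, take [Sr²⁺] ≈ 3.8×10⁻² M and [PO₄³⁻] = 2s.
Ksp = [Sr²⁺]^3[PO₄³⁻]^2 = (3.8×10⁻²)^3(2s)^2
(2s)^2 = 4.3×10⁻²⁸ / (3.8×10⁻²)^3 = 7.8×10⁻²⁴
s = 1.4×10⁻¹² M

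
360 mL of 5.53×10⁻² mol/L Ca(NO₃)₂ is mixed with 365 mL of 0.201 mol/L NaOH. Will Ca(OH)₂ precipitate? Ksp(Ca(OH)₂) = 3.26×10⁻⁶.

After mixing, V = 360 mL + 365 mL = 725 mL.
[Ca²⁺] = (5.53×10⁻²)(360)/725 = 2.75×10⁻² mol/L
[OH⁻] = (0.201)(365)/725 = 0.101 mol/L
Q = [Ca²⁺][OH⁻]^2 = 2.81×10⁻⁴
Since Q (2.81×10⁻⁴) exceeds Ksp (3.26×10⁻⁶), Ca(OH)₂ will precipitate.

Yes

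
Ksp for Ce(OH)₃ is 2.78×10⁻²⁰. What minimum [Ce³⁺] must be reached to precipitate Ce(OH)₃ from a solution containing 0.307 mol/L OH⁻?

9.61×10⁻¹⁹ M

Precipitation begins when Q = Ksp.
Ce(OH)₃(s) ⇌ Ce³⁺(aq) + 3 OH⁻(aq)
Ksp = [Ce³⁺][OH⁻]^3 = [Ce³⁺](0.307)^3
[Ce³⁺] = 2.78×10⁻²⁰ / (0.307)^3 = 9.61×10⁻¹⁹
[Ce³⁺] = 9.61×10⁻¹⁹ mol/L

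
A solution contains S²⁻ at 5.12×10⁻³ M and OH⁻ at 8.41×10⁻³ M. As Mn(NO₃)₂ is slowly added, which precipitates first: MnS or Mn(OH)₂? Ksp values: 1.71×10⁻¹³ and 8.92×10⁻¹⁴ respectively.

The threshold for precipitation is Q = Ksp.
For MnS: [Mn²⁺] = (Ksp/[S²⁻]) = 3.34×10⁻¹¹ M
For Mn(OH)₂: [Mn²⁺] = (Ksp/[OH⁻]^2) = 1.26×10⁻⁹ M
MnS requires the lower [Mn²⁺], so it precipitates first.

MnS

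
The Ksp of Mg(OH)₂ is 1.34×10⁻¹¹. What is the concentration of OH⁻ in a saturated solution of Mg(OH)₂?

2.99×10⁻⁴ M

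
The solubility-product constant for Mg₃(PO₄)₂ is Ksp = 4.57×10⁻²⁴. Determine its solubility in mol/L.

8.42×10⁻⁶ M

Mg₃(PO₄)₂(s) ⇌ 3 Mg²⁺(aq) + 2 PO₄³⁻(aq)
With molar solubility s: [Mg²⁺] = 3s, [PO₄³⁻] = 2s.
Ksp = [Mg²⁺]^3[PO₄³⁻]^2 = (3s)^3 · (2s)^2 = 108s^5
108s^5 = 4.57×10⁻²⁴  ⇒  s^5 = 4.23×10⁻²⁶
s = 8.42×10⁻⁶ mol/L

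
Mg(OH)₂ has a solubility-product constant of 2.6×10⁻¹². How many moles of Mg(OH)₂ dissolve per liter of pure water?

8.7×10⁻⁵ M

Mg(OH)₂(s) ⇌ Mg²⁺(aq) + 2 OH⁻(aq)
If s mol/L of Mg(OH)₂ dissolves, [Mg²⁺] = s and [OH⁻] = 2s.
Ksp = [Mg²⁺][OH⁻]^2 = s · (2s)^2 = 4s^3
4s^3 = 2.6×10⁻¹²  ⇒  s^3 = 6.5×10⁻¹³
s = (6.5×10⁻¹³)^(1/3) = 8.7×10⁻⁵ mol/L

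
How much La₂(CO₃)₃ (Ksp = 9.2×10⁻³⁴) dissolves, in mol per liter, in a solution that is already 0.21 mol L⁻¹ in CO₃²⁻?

La₂(CO₃)₃(s) ⇌ 2 La³⁺(aq) + 3 CO₃²⁻(aq)
CO₃²⁻ is already present at 0.21 mol L⁻¹. If s mol/L of La₂(CO₃)₃ dissolves, [La³⁺] = 2s while [CO₃²⁻] ≈ 0.21 mol L⁻¹.
Ksp = [La³⁺]^2[CO₃²⁻]^3 = (2s)^2(0.21)^3
(2s)^2 = 9.2×10⁻³⁴ / (0.21)^3 = 9.9×10⁻³²
s = 1.6×10⁻¹⁶ mol L⁻¹

1.6×10⁻¹⁶ M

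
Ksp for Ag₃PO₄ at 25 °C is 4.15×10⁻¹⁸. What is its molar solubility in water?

1.98×10⁻⁵ M

Ag₃PO₄(s) ⇌ 3 Ag⁺(aq) + PO₄³⁻(aq)
Call the molar solubility s, so that [Ag⁺] = 3s and [PO₄³⁻] = s.
Ksp = [Ag⁺]^3[PO₄³⁻] = (3s)^3 · s = 27s^4
27s^4 = 4.15×10⁻¹⁸  ⇒  s^4 = 1.54×10⁻¹⁹
s = 1.98×10⁻⁵ mol L⁻¹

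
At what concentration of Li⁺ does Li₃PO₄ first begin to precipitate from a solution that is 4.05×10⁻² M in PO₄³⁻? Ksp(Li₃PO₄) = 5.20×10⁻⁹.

5.04×10⁻³ M

A salt starts to precipitate once the ion product Q reaches its Ksp.
Li₃PO₄(s) ⇌ 3 Li⁺(aq) + PO₄³⁻(aq)
Ksp = [Li⁺]^3[PO₄³⁻] = [Li⁺]^3(4.05×10⁻²)
[Li⁺]^3 = 5.20×10⁻⁹ / (4.05×10⁻²) = 1.28×10⁻⁷
[Li⁺] = 5.04×10⁻³ M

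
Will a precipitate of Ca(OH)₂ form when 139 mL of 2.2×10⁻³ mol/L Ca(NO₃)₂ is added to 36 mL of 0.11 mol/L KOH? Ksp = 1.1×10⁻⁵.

The combined volume is 175 mL.
[Ca²⁺] = (2.2×10⁻³)(139)/175 = 1.7×10⁻³ mol/L
[OH⁻] = (0.11)(36)/175 = 2.3×10⁻² mol/L
Q = [Ca²⁺][OH⁻]^2 = 8.9×10⁻⁷
Q < Ksp (8.9×10⁻⁷ vs 1.1×10⁻⁵); the solution remains unsaturated and no precipitate forms.

No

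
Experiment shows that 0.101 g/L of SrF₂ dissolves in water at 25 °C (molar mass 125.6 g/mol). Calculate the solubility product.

Ksp = 2.08×10⁻⁹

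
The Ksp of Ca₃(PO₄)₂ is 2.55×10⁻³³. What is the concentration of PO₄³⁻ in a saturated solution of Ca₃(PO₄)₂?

Ca₃(PO₄)₂(s) ⇌ 3 Ca²⁺(aq) + 2 PO₄³⁻(aq)
For each mole of Ca₃(PO₄)₂ that dissolves per liter, [Ca²⁺] = 3s and [PO₄³⁻] = 2s; let s denote this solubility.
Ksp = [Ca²⁺]^3[PO₄³⁻]^2 = (3s)^3 · (2s)^2 = 108s^5 = 2.55×10⁻³³
s = 1.19×10⁻⁷ mol L⁻¹
[PO₄³⁻] = 2s = 2.37×10⁻⁷ mol L⁻¹

2.37×10⁻⁷ M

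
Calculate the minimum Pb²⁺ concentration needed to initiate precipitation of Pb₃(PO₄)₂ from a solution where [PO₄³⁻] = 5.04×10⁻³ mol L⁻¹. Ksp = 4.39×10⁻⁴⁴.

1.20×10⁻¹³ M

The threshold for precipitation is Q = Ksp.
Pb₃(PO₄)₂(s) ⇌ 3 Pb²⁺(aq) + 2 PO₄³⁻(aq)
Ksp = [Pb²⁺]^3[PO₄³⁻]^2 = [Pb²⁺]^3(5.04×10⁻³)^2
[Pb²⁺]^3 = 4.39×10⁻⁴⁴ / (5.04×10⁻³)^2 = 1.73×10⁻³⁹
[Pb²⁺] = 1.20×10⁻¹³ mol L⁻¹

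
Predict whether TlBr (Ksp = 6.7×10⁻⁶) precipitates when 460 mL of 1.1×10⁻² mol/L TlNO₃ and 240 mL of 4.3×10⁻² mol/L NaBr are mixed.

Yes

The combined volume is 700 mL.
[Tl⁺] = (1.1×10⁻²)(460)/700 = 7.2×10⁻³ mol/L
[Br⁻] = (4.3×10⁻²)(240)/700 = 1.5×10⁻² mol/L
Q = [Tl⁺][Br⁻] = 1.1×10⁻⁴
Since Q (1.1×10⁻⁴) exceeds Ksp (6.7×10⁻⁶), TlBr will precipitate.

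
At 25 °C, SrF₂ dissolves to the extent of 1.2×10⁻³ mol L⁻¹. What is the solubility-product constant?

Ksp = 6.9×10⁻⁹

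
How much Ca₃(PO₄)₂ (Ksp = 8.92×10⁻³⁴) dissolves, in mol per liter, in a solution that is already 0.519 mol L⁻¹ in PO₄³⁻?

4.97×10⁻¹² M

Ca₃(PO₄)₂(s) ⇌ 3 Ca²⁺(aq) + 2 PO₄³⁻(aq)
With PO₄³⁻ already at 0.519 mol L⁻¹ and s small, take [PO₄³⁻] ≈ 0.519 mol L⁻¹ and [Ca²⁺] = 3s.
Ksp = [Ca²⁺]^3[PO₄³⁻]^2 = (3s)^3(0.519)^2
(3s)^3 = 8.92×10⁻³⁴ / (0.519)^2 = 3.31×10⁻³³
s = 4.97×10⁻¹² mol L⁻¹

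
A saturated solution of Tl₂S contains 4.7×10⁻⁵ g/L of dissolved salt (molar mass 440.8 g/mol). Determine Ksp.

Ksp = 4.8×10⁻²¹

Molar solubility s = (4.7×10⁻⁵ g/L) / (440.8 g/mol) = 1.066×10⁻⁷ mol/L
Tl₂S(s) ⇌ 2 Tl⁺(aq) + S²⁻(aq)
With molar solubility s: [Tl⁺] = 2s, [S²⁻] = s.
Ksp = [Tl⁺]^2[S²⁻] = (2s)^2 · s = 4s^3
Ksp = 4 × (1.066×10⁻⁷)^3 = 4.8×10⁻²¹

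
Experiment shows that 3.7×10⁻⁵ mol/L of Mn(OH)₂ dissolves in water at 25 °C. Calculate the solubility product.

Ksp = 2.0×10⁻¹³

Mn(OH)₂(s) ⇌ Mn²⁺(aq) + 2 OH⁻(aq)
Call the molar solubility s, so that [Mn²⁺] = s and [OH⁻] = 2s.
Ksp = [Mn²⁺][OH⁻]^2 = s · (2s)^2 = 4s^3
Ksp = 4 × (3.7×10⁻⁵)^3 = 2.0×10⁻¹³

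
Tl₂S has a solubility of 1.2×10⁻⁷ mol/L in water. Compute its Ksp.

Tl₂S(s) ⇌ 2 Tl⁺(aq) + S²⁻(aq)
If s mol/L of Tl₂S dissolves, [Tl⁺] = 2s and [S²⁻] = s.
Ksp = [Tl⁺]^2[S²⁻] = (2s)^2 · s = 4s^3
Ksp = 4 × (1.2×10⁻⁷)^3 = 6.9×10⁻²¹

Ksp = 6.9×10⁻²¹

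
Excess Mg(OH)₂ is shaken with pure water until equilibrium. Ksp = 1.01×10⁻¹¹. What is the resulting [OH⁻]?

2.72×10⁻⁴ M

Mg(OH)₂(s) ⇌ Mg²⁺(aq) + 2 OH⁻(aq)
If s mol/L of Mg(OH)₂ dissolves, [Mg²⁺] = s and [OH⁻] = 2s.
Ksp = [Mg²⁺][OH⁻]^2 = s · (2s)^2 = 4s^3 = 1.01×10⁻¹¹
s = 1.36×10⁻⁴ mol L⁻¹
[OH⁻] = 2s = 2.72×10⁻⁴ mol L⁻¹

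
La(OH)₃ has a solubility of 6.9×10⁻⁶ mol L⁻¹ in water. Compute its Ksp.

La(OH)₃(s) ⇌ La³⁺(aq) + 3 OH⁻(aq)
For each mole of La(OH)₃ that dissolves per liter, [La³⁺] = s and [OH⁻] = 3s; let s denote this solubility.
Ksp = [La³⁺][OH⁻]^3 = s · (3s)^3 = 27s^4
Ksp = 27 × (6.9×10⁻⁶)^4 = 6.1×10⁻²⁰

Ksp = 6.1×10⁻²⁰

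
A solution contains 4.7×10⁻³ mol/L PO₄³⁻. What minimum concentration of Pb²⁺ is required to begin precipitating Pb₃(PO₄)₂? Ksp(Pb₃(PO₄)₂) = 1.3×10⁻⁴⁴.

Precipitation begins when Q = Ksp.
Pb₃(PO₄)₂(s) ⇌ 3 Pb²⁺(aq) + 2 PO₄³⁻(aq)
Ksp = [Pb²⁺]^3[PO₄³⁻]^2 = [Pb²⁺]^3(4.7×10⁻³)^2
[Pb²⁺]^3 = 1.3×10⁻⁴⁴ / (4.7×10⁻³)^2 = 5.9×10⁻⁴⁰
[Pb²⁺] = 8.4×10⁻¹⁴ mol/L

8.4×10⁻¹⁴ M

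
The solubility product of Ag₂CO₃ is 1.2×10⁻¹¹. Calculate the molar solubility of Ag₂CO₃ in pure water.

Ag₂CO₃(s) ⇌ 2 Ag⁺(aq) + CO₃²⁻(aq)
Call the molar solubility s, so that [Ag⁺] = 2s and [CO₃²⁻] = s.
Ksp = [Ag⁺]^2[CO₃²⁻] = (2s)^2 · s = 4s^3
4s^3 = 1.2×10⁻¹¹  ⇒  s^3 = 3.0×10⁻¹²
Taking the 3rd root, s = 1.4×10⁻⁴ mol L⁻¹.

1.4×10⁻⁴ M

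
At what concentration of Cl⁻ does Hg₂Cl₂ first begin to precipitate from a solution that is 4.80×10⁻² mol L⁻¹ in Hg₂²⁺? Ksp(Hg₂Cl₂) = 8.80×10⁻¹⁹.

4.28×10⁻⁹ M

Each salt precipitates once Q = Ksp for that salt.
Hg₂Cl₂(s) ⇌ Hg₂²⁺(aq) + 2 Cl⁻(aq)
Ksp = [Hg₂²⁺][Cl⁻]^2 = [Cl⁻]^2(4.80×10⁻²)
[Cl⁻]^2 = 8.80×10⁻¹⁹ / (4.80×10⁻²) = 1.83×10⁻¹⁷
[Cl⁻] = 4.28×10⁻⁹ mol L⁻¹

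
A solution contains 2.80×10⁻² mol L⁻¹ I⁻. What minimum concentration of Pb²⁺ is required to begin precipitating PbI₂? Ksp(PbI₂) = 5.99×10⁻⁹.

Precipitation begins when Q = Ksp.
PbI₂(s) ⇌ Pb²⁺(aq) + 2 I⁻(aq)
Ksp = [Pb²⁺][I⁻]^2 = [Pb²⁺](2.80×10⁻²)^2
[Pb²⁺] = 5.99×10⁻⁹ / (2.80×10⁻²)^2 = 7.64×10⁻⁶
[Pb²⁺] = 7.64×10⁻⁶ mol L⁻¹

7.64×10⁻⁶ M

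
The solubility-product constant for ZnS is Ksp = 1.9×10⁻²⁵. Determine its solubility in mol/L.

4.4×10⁻¹³ M

ZnS(s) ⇌ Zn²⁺(aq) + S²⁻(aq)
For each mole of ZnS that dissolves per liter, [Zn²⁺] = s and [S²⁻] = s; let s denote this solubility.
Ksp = [Zn²⁺][S²⁻] = s · s = s^2
s^2 = 1.9×10⁻²⁵
s = (1.9×10⁻²⁵)^(1/2) = 4.4×10⁻¹³ mol L⁻¹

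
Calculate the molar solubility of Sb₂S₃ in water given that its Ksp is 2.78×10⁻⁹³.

Sb₂S₃(s) ⇌ 2 Sb³⁺(aq) + 3 S²⁻(aq)
If s mol/L of Sb₂S₃ dissolves, [Sb³⁺] = 2s and [S²⁻] = 3s.
Ksp = [Sb³⁺]^2[S²⁻]^3 = (2s)^2 · (3s)^3 = 108s^5
108s^5 = 2.78×10⁻⁹³  ⇒  s^5 = 2.57×10⁻⁹⁵
s = (2.57×10⁻⁹⁵)^(1/5) = 1.21×10⁻¹⁹ mol/L

1.21×10⁻¹⁹ M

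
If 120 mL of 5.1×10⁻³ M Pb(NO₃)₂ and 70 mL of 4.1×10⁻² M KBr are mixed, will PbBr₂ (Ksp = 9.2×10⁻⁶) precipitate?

No

The combined volume is 190 mL.
[Pb²⁺] = (5.1×10⁻³)(120)/190 = 3.2×10⁻³ M
[Br⁻] = (4.1×10⁻²)(70)/190 = 1.5×10⁻² M
Q = [Pb²⁺][Br⁻]^2 = 7.3×10⁻⁷
Q < Ksp (7.3×10⁻⁷ vs 9.2×10⁻⁶); the solution remains unsaturated and no precipitate forms.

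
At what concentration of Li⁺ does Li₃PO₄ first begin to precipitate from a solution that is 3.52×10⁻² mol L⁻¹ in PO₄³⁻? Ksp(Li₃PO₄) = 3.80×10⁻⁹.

Precipitation begins when Q = Ksp.
Li₃PO₄(s) ⇌ 3 Li⁺(aq) + PO₄³⁻(aq)
Ksp = [Li⁺]^3[PO₄³⁻] = [Li⁺]^3(3.52×10⁻²)
[Li⁺]^3 = 3.80×10⁻⁹ / (3.52×10⁻²) = 1.08×10⁻⁷
[Li⁺] = 4.76×10⁻³ mol L⁻¹

4.76×10⁻³ M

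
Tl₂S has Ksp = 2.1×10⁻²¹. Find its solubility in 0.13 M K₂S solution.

Tl₂S(s) ⇌ 2 Tl⁺(aq) + S²⁻(aq)
Let s be the solubility of Tl₂S here. The common ion gives [S²⁻] ≈ 0.13 M, and [Tl⁺] = 2s.
Ksp = [Tl⁺]^2[S²⁻] = (2s)^2(0.13)
(2s)^2 = 2.1×10⁻²¹ / (0.13) = 1.6×10⁻²⁰
s = 6.4×10⁻¹¹ M

6.4×10⁻¹¹ M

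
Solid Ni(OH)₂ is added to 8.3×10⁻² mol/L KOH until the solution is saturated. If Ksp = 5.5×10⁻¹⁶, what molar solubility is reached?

8.0×10⁻¹⁴ M

Ni(OH)₂(s) ⇌ Ni²⁺(aq) + 2 OH⁻(aq)
The solution already contains OH⁻ at 8.3×10⁻² mol/L. Let s be the molar solubility of Ni(OH)₂.
[OH⁻] ≈ 8.3×10⁻² mol/L (common ion dominates); [Ni²⁺] = s.
Ksp = [Ni²⁺][OH⁻]^2 = s(8.3×10⁻²)^2
s = 5.5×10⁻¹⁶ / (8.3×10⁻²)^2 = 8.0×10⁻¹⁴
s = 8.0×10⁻¹⁴ mol/L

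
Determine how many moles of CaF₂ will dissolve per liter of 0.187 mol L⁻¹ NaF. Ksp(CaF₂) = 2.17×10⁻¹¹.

6.21×10⁻¹⁰ M

CaF₂(s) ⇌ Ca²⁺(aq) + 2 F⁻(aq)
F⁻ is already present at 0.187 mol L⁻¹. If s mol/L of CaF₂ dissolves, [Ca²⁺] = s while [F⁻] ≈ 0.187 mol L⁻¹.
Ksp = [Ca²⁺][F⁻]^2 = s(0.187)^2
s = 2.17×10⁻¹¹ / (0.187)^2 = 6.21×10⁻¹⁰
s = 6.21×10⁻¹⁰ mol L⁻¹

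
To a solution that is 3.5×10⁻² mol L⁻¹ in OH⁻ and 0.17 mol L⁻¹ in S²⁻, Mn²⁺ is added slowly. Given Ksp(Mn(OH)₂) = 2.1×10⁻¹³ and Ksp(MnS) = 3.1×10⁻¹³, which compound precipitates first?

MnS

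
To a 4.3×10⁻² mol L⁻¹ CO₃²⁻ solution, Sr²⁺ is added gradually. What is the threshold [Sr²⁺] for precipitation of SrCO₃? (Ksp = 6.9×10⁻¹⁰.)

1.6×10⁻⁸ M

A salt starts to precipitate once the ion product Q reaches its Ksp.
SrCO₃(s) ⇌ Sr²⁺(aq) + CO₃²⁻(aq)
Ksp = [Sr²⁺][CO₃²⁻] = [Sr²⁺](4.3×10⁻²)
[Sr²⁺] = 6.9×10⁻¹⁰ / (4.3×10⁻²) = 1.6×10⁻⁸
[Sr²⁺] = 1.6×10⁻⁸ mol L⁻¹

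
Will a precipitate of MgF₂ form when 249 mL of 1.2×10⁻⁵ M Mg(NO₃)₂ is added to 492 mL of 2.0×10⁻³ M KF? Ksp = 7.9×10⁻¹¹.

No

After mixing, V = 249 mL + 492 mL = 741 mL.
[Mg²⁺] = (1.2×10⁻⁵)(249)/741 = 4.0×10⁻⁶ M
[F⁻] = (2.0×10⁻³)(492)/741 = 1.3×10⁻³ M
Q = [Mg²⁺][F⁻]^2 = 7.1×10⁻¹²
Q < Ksp (7.1×10⁻¹² vs 7.9×10⁻¹¹); the solution remains unsaturated and no precipitate forms.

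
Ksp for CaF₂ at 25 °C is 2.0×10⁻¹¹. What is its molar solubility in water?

1.7×10⁻⁴ M

CaF₂(s) ⇌ Ca²⁺(aq) + 2 F⁻(aq)
For each mole of CaF₂ that dissolves per liter, [Ca²⁺] = s and [F⁻] = 2s; let s denote this solubility.
Ksp = [Ca²⁺][F⁻]^2 = s · (2s)^2 = 4s^3
4s^3 = 2.0×10⁻¹¹  ⇒  s^3 = 5.0×10⁻¹²
s = 1.7×10⁻⁴ mol L⁻¹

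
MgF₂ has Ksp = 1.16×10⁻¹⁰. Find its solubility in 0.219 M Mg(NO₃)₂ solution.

MgF₂(s) ⇌ Mg²⁺(aq) + 2 F⁻(aq)
The solution already contains Mg²⁺ at 0.219 M. Let s be the molar solubility of MgF₂.
[Mg²⁺] ≈ 0.219 M (common ion dominates); [F⁻] = 2s.
Ksp = [Mg²⁺][F⁻]^2 = (0.219)(2s)^2
(2s)^2 = 1.16×10⁻¹⁰ / (0.219) = 5.30×10⁻¹⁰
s = 1.15×10⁻⁵ M

1.15×10⁻⁵ M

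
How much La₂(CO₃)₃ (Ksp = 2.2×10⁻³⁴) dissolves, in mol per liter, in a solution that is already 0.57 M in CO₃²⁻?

1.7×10⁻¹⁷ M

La₂(CO₃)₃(s) ⇌ 2 La³⁺(aq) + 3 CO₃²⁻(aq)
Let s be the solubility of La₂(CO₃)₃ here. The common ion gives [CO₃²⁻] ≈ 0.57 M, and [La³⁺] = 2s.
Ksp = [La³⁺]^2[CO₃²⁻]^3 = (2s)^2(0.57)^3
(2s)^2 = 2.2×10⁻³⁴ / (0.57)^3 = 1.2×10⁻³³
s = 1.7×10⁻¹⁷ M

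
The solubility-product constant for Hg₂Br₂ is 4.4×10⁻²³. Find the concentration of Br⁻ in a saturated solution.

4.4×10⁻⁸ M

Hg₂Br₂(s) ⇌ Hg₂²⁺(aq) + 2 Br⁻(aq)
With molar solubility s: [Hg₂²⁺] = s, [Br⁻] = 2s.
Ksp = [Hg₂²⁺][Br⁻]^2 = s · (2s)^2 = 4s^3 = 4.4×10⁻²³
s = 2.2×10⁻⁸ mol/L
[Br⁻] = 2s = 4.4×10⁻⁸ mol/L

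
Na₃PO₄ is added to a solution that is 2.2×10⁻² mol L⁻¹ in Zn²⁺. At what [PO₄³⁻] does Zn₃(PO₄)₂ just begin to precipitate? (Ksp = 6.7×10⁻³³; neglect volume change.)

2.5×10⁻¹⁴ M

Precipitation begins when Q = Ksp.
Zn₃(PO₄)₂(s) ⇌ 3 Zn²⁺(aq) + 2 PO₄³⁻(aq)
Ksp = [Zn²⁺]^3[PO₄³⁻]^2 = [PO₄³⁻]^2(2.2×10⁻²)^3
[PO₄³⁻]^2 = 6.7×10⁻³³ / (2.2×10⁻²)^3 = 6.3×10⁻²⁸
[PO₄³⁻] = 2.5×10⁻¹⁴ mol L⁻¹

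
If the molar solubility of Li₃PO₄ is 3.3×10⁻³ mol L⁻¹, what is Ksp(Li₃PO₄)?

Li₃PO₄(s) ⇌ 3 Li⁺(aq) + PO₄³⁻(aq)
With molar solubility s: [Li⁺] = 3s, [PO₄³⁻] = s.
Ksp = [Li⁺]^3[PO₄³⁻] = (3s)^3 · s = 27s^4
Ksp = 27 × (3.3×10⁻³)^4 = 3.2×10⁻⁹

Ksp = 3.2×10⁻⁹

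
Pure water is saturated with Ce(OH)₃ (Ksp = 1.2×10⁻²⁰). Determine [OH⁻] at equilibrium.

Ce(OH)₃(s) ⇌ Ce³⁺(aq) + 3 OH⁻(aq)
For each mole of Ce(OH)₃ that dissolves per liter, [Ce³⁺] = s and [OH⁻] = 3s; let s denote this solubility.
Ksp = [Ce³⁺][OH⁻]^3 = s · (3s)^3 = 27s^4 = 1.2×10⁻²⁰
s = 4.6×10⁻⁶ mol/L
[OH⁻] = 3s = 1.4×10⁻⁵ mol/L

1.4×10⁻⁵ M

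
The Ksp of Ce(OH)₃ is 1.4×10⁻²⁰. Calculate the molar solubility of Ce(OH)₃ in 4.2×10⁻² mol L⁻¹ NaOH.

Ce(OH)₃(s) ⇌ Ce³⁺(aq) + 3 OH⁻(aq)
OH⁻ is already present at 4.2×10⁻² mol L⁻¹. If s mol/L of Ce(OH)₃ dissolves, [Ce³⁺] = s while [OH⁻] ≈ 4.2×10⁻² mol L⁻¹.
Ksp = [Ce³⁺][OH⁻]^3 = s(4.2×10⁻²)^3
s = 1.4×10⁻²⁰ / (4.2×10⁻²)^3 = 1.9×10⁻¹⁶
s = 1.9×10⁻¹⁶ mol L⁻¹

1.9×10⁻¹⁶ M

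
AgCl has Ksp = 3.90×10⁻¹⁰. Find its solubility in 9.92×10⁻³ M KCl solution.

AgCl(s) ⇌ Ag⁺(aq) + Cl⁻(aq)
The solution already contains Cl⁻ at 9.92×10⁻³ M. Let s be the molar solubility of AgCl.
[Cl⁻] ≈ 9.92×10⁻³ M (common ion dominates); [Ag⁺] = s.
Ksp = [Ag⁺][Cl⁻] = s(9.92×10⁻³)
s = 3.90×10⁻¹⁰ / (9.92×10⁻³) = 3.93×10⁻⁸
s = 3.93×10⁻⁸ M

3.93×10⁻⁸ M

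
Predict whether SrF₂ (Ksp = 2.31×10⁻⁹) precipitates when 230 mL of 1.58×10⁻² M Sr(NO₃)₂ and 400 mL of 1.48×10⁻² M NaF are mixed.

After mixing, V = 230 mL + 400 mL = 630 mL.
[Sr²⁺] = (1.58×10⁻²)(230)/630 = 5.77×10⁻³ M
[F⁻] = (1.48×10⁻²)(400)/630 = 9.40×10⁻³ M
Q = [Sr²⁺][F⁻]^2 = 5.09×10⁻⁷
Q = 5.09×10⁻⁷ > Ksp = 2.31×10⁻⁹, so the solution is supersaturated and SrF₂ precipitates.

Yes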